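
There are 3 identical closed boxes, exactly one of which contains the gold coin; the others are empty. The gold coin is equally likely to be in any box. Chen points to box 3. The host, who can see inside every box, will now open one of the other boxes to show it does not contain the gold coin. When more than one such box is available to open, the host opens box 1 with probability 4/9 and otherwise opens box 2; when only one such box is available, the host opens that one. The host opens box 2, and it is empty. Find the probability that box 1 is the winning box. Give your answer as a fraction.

9/14

Condition on the true location of the gold coin.
If it is in box 1 (prior 1/3): only box 2 is available, probability 1; weight (1/3)·1 = 1/3.
If it is in box 2 (prior 1/3): the host opened box 2, so this case is ruled out; weight (1/3)·0 = 0.
If it is in box 3 (prior 1/3): box 1 is available but not opened, probability 5/9; weight (1/3)·(5/9) = 5/27.
The weights sum to 14/27.
So P(the gold coin in box 1 | the host opened box 2) = (1/3) / (14/27) = 9/14.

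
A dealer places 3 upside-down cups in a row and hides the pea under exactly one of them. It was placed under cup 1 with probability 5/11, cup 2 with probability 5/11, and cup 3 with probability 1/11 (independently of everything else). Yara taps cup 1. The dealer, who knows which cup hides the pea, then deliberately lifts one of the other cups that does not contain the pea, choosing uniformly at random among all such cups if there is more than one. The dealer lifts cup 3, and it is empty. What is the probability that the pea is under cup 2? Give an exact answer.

Apply Bayes' rule, conditioning on where the pea actually is.
If it is under cup 1 (prior 5/11): the dealer has 2 equally likely choices, so probability 1/2; weight (5/11)·(1/2) = 5/22.
If it is under cup 2 (prior 5/11): the dealer has no choice, probability 1; weight (5/11)·1 = 5/11.
If it is under cup 3 (prior 1/11): the dealer opened cup 3, so this case is ruled out; weight (1/11)·0 = 0.
The weights sum to 15/22.
So P(the pea under cup 2 | the dealer opened cup 3) = (5/11) / (15/22) = 2/3.

2/3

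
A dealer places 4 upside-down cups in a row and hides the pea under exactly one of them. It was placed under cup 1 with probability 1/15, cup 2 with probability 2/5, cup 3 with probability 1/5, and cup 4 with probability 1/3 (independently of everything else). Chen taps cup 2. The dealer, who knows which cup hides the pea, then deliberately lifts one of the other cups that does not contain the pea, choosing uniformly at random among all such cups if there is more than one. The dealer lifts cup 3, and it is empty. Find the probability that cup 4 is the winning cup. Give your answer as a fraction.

Condition on the true location of the pea.
If it is under cup 1 (prior 1/15): the dealer has 2 equally likely choices, so probability 1/2; weight (1/15)·(1/2) = 1/30.
If it is under cup 2 (prior 2/5): the dealer has 3 equally likely choices, so probability 1/3; weight (2/5)·(1/3) = 2/15.
If it is under cup 3 (prior 1/5): the dealer opened cup 3, so this case is ruled out; weight (1/5)·0 = 0.
If it is under cup 4 (prior 1/3): the dealer has 2 equally likely choices, so probability 1/2; weight (1/3)·(1/2) = 1/6.
The weights sum to 1/3.
So P(the pea under cup 4 | the dealer opened cup 3) = (1/6) / (1/3) = 1/2.

1/2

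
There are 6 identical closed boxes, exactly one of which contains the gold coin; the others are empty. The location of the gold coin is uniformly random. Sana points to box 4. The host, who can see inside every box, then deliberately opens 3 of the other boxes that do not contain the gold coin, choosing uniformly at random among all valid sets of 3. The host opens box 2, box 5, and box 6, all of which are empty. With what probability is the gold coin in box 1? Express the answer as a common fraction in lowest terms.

5/12

Apply Bayes' rule, conditioning on where the gold coin actually is.
If it is in either of boxes 1 and 3 (prior 1/6 each): the host has 4 equally likely choices, so probability 1/4; weight (1/6)·(1/4) = 1/24 each.
If it is in any of boxes 2, 5, and 6 (prior 1/6 each): that box was opened and seen not to hold the prize — ruled out; weight (1/6)·0 = 0 each.
If it is in box 4 (prior 1/6): the host has 10 equally likely choices, so probability 1/10; weight (1/6)·(1/10) = 1/60.
The weights sum to 1/10.
So P(the gold coin in box 1 | the host opened box 2, box 5, and box 6) = (1/24) / (1/10) = 5/12.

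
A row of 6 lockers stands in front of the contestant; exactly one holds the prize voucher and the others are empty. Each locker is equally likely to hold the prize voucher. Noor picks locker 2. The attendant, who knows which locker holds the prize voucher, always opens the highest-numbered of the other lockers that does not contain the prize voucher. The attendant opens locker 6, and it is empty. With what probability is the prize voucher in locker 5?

Consider each possible location of the prize voucher in turn.
If it is in any of lockers 1, 2, 3, 4, and 5 (prior 1/6 each): locker 6 is the highest-numbered option available, probability 1; weight (1/6)·1 = 1/6 each.
If it is in locker 6 (prior 1/6): the attendant opened locker 6, so this case is ruled out; weight (1/6)·0 = 0.
The weights sum to 5/6.
So P(the prize voucher in locker 5 | the attendant opened locker 6) = (1/6) / (5/6) = 1/5.

1/5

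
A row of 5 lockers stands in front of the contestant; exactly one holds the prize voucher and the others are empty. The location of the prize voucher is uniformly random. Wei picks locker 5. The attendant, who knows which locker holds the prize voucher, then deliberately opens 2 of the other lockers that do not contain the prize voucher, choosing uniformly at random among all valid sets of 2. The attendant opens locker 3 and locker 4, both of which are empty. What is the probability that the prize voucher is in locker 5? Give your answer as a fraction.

Consider each possible location of the prize voucher in turn.
If it is in either of lockers 1 and 2 (prior 1/5 each): the attendant has 3 equally likely choices, so probability 1/3; weight (1/5)·(1/3) = 1/15 each.
If it is in either of lockers 3 and 4 (prior 1/5 each): that locker was opened and seen not to hold the prize — ruled out; weight (1/5)·0 = 0 each.
If it is in locker 5 (prior 1/5): the attendant has 6 equally likely choices, so probability 1/6; weight (1/5)·(1/6) = 1/30.
The weights sum to 1/6.
So P(the prize voucher in locker 5 | the attendant opened locker 3 and locker 4) = (1/30) / (1/6) = 1/5.

1/5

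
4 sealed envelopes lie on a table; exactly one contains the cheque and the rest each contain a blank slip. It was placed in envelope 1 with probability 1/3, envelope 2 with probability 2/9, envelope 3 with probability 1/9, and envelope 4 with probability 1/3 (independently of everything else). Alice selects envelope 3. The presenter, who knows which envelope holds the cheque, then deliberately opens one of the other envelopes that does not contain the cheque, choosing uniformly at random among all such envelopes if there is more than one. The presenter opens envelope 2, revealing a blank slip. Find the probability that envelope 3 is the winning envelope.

1/10

Condition on the true location of the cheque.
If it is in either of envelopes 1 and 4 (prior 1/3 each): the presenter has 2 equally likely choices, so probability 1/2; weight (1/3)·(1/2) = 1/6 each.
If it is in envelope 2 (prior 2/9): the presenter opened envelope 2, so this case is ruled out; weight (2/9)·0 = 0.
If it is in envelope 3 (prior 1/9): the presenter has 3 equally likely choices, so probability 1/3; weight (1/9)·(1/3) = 1/27.
The weights sum to 10/27.
So P(the cheque in envelope 3 | the presenter opened envelope 2) = (1/27) / (10/27) = 1/10.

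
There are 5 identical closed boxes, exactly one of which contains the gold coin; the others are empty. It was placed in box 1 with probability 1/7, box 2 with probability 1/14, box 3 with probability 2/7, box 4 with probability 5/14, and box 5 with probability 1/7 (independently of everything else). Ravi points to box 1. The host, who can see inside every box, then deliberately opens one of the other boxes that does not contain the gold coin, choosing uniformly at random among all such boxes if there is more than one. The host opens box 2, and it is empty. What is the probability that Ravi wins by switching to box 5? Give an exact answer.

Apply Bayes' rule, conditioning on where the gold coin actually is.
If it is in box 1 (prior 1/7): the host has 4 equally likely choices, so probability 1/4; weight (1/7)·(1/4) = 1/28.
If it is in box 2 (prior 1/14): the host opened box 2, so this case is ruled out; weight (1/14)·0 = 0.
If it is in box 3 (prior 2/7): the host has 3 equally likely choices, so probability 1/3; weight (2/7)·(1/3) = 2/21.
If it is in box 4 (prior 5/14): the host has 3 equally likely choices, so probability 1/3; weight (5/14)·(1/3) = 5/42.
If it is in box 5 (prior 1/7): the host has 3 equally likely choices, so probability 1/3; weight (1/7)·(1/3) = 1/21.
The weights sum to 25/84.
So P(the gold coin in box 5 | the host opened box 2) = (1/21) / (25/84) = 4/25.

4/25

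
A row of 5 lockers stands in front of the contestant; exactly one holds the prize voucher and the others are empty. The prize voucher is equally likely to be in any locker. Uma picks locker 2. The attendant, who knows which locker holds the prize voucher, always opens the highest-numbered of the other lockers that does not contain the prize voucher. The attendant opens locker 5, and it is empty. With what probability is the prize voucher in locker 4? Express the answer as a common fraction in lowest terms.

Condition on the true location of the prize voucher.
If it is in any of lockers 1, 2, 3, and 4 (prior 1/5 each): locker 5 is the highest-numbered option available, probability 1; weight (1/5)·1 = 1/5 each.
If it is in locker 5 (prior 1/5): the attendant opened locker 5, so this case is ruled out; weight (1/5)·0 = 0.
The weights sum to 4/5.
So P(the prize voucher in locker 4 | the attendant opened locker 5) = (1/5) / (4/5) = 1/4.

1/4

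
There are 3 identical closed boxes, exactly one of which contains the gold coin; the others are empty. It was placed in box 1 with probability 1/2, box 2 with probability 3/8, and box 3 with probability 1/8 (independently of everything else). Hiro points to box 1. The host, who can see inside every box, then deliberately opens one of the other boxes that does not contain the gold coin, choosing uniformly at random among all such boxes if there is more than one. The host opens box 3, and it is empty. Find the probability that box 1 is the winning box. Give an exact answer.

Consider each possible location of the gold coin in turn.
If it is in box 1 (prior 1/2): the host has 2 equally likely choices, so probability 1/2; weight (1/2)·(1/2) = 1/4.
If it is in box 2 (prior 3/8): the host has no choice, probability 1; weight (3/8)·1 = 3/8.
If it is in box 3 (prior 1/8): the host opened box 3, so this case is ruled out; weight (1/8)·0 = 0.
The weights sum to 5/8.
So P(the gold coin in box 1 | the host opened box 3) = (1/4) / (5/8) = 2/5.

2/5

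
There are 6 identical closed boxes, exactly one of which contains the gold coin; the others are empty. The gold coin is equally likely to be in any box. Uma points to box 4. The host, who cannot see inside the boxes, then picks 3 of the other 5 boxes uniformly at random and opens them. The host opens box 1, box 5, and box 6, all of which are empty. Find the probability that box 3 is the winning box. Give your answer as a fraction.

1/3

Condition on the true location of the gold coin.
If it is in any of boxes 1, 5, and 6 (prior 1/6 each): that box was opened and seen not to hold the prize — ruled out; weight (1/6)·0 = 0 each.
If it is in any of boxes 2, 3, and 4 (prior 1/6 each): the host picks exactly this set with probability 1/10 regardless, and none is the prize; weight (1/6)·(1/10) = 1/60 each.
The weights sum to 1/20.
So P(the gold coin in box 3 | the host opened box 1, box 5, and box 6) = (1/60) / (1/20) = 1/3.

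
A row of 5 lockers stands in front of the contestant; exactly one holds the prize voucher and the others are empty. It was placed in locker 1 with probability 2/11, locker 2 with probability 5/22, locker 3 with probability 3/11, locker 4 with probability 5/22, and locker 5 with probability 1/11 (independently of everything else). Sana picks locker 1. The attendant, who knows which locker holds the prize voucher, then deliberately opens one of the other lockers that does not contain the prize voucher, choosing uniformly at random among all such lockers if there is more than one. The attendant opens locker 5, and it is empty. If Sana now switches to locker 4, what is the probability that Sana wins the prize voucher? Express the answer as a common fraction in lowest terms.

Consider each possible location of the prize voucher in turn.
If it is in locker 1 (prior 2/11): the attendant has 4 equally likely choices, so probability 1/4; weight (2/11)·(1/4) = 1/22.
If it is in either of lockers 2 and 4 (prior 5/22 each): the attendant has 3 equally likely choices, so probability 1/3; weight (5/22)·(1/3) = 5/66 each.
If it is in locker 3 (prior 3/11): the attendant has 3 equally likely choices, so probability 1/3; weight (3/11)·(1/3) = 1/11.
If it is in locker 5 (prior 1/11): the attendant opened locker 5, so this case is ruled out; weight (1/11)·0 = 0.
The weights sum to 19/66.
So P(the prize voucher in locker 4 | the attendant opened locker 5) = (5/66) / (19/66) = 5/19.

5/19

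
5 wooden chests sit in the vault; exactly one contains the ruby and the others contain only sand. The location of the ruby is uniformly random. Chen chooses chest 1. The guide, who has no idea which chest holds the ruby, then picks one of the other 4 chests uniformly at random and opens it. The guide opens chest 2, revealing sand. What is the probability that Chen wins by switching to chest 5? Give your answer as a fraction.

Because the guide chose which chest to open without knowing where the ruby is, the choice is independent of the prize location. Learning that chest 2 does not hold the ruby simply rules out that one location and leaves the remaining 4 chests still equally likely by symmetry.
So P(the ruby in chest 5) = 1/4.

1/4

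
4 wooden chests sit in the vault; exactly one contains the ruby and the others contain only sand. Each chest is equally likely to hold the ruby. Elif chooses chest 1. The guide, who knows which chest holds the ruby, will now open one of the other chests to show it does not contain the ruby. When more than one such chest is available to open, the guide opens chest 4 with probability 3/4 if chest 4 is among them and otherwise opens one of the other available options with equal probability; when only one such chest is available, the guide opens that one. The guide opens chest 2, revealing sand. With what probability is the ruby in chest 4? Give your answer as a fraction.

4/7

Consider each possible location of the ruby in turn.
If it is in chest 1 (prior 1/4): chest 4 is available but not opened; chest 2 gets probability (1 − 3/4)/2 = 1/8; weight (1/4)·(1/8) = 1/32.
If it is in chest 2 (prior 1/4): the guide opened chest 2, so this case is ruled out; weight (1/4)·0 = 0.
If it is in chest 3 (prior 1/4): chest 4 is available but not opened, probability 1/4; weight (1/4)·(1/4) = 1/16.
If it is in chest 4 (prior 1/4): chest 4 holds the prize so is unavailable; the guide chooses uniformly among the 2 others, probability 1/2; weight (1/4)·(1/2) = 1/8.
The weights sum to 7/32.
So P(the ruby in chest 4 | the guide opened chest 2) = (1/8) / (7/32) = 4/7.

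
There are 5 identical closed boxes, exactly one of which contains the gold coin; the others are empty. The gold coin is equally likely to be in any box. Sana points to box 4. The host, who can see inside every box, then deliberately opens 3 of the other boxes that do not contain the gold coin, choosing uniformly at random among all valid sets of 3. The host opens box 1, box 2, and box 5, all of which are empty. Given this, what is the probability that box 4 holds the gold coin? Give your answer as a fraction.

1/5

Condition on the true location of the gold coin.
If it is in any of boxes 1, 2, and 5 (prior 1/5 each): that box was opened and seen not to hold the prize — ruled out; weight (1/5)·0 = 0 each.
If it is in box 3 (prior 1/5): the host has no choice, probability 1; weight (1/5)·1 = 1/5.
If it is in box 4 (prior 1/5): the host has 4 equally likely choices, so probability 1/4; weight (1/5)·(1/4) = 1/20.
The weights sum to 1/4.
So P(the gold coin in box 4 | the host opened box 1, box 2, and box 5) = (1/20) / (1/4) = 1/5.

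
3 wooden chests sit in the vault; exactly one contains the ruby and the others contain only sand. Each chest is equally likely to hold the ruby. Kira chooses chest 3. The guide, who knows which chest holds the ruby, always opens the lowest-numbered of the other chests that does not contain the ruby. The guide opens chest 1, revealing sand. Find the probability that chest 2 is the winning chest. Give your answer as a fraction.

1/2

Apply Bayes' rule, conditioning on where the ruby actually is.
If it is in chest 1 (prior 1/3): the guide opened chest 1, so this case is ruled out; weight (1/3)·0 = 0.
If it is in either of chests 2 and 3 (prior 1/3 each): chest 1 is the lowest-numbered option available, probability 1; weight (1/3)·1 = 1/3 each.
The weights sum to 2/3.
So P(the ruby in chest 2 | the guide opened chest 1) = (1/3) / (2/3) = 1/2.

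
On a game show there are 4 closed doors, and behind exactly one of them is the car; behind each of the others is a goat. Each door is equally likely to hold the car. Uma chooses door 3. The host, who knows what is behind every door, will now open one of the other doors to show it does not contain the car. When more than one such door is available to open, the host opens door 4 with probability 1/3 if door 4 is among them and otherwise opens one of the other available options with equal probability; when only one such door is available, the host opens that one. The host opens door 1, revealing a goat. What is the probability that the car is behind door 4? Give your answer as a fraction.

1/3

Condition on the true location of the car.
If it is behind door 1 (prior 1/4): the host opened door 1, so this case is ruled out; weight (1/4)·0 = 0.
If it is behind door 2 (prior 1/4): door 4 is available but not opened, probability 2/3; weight (1/4)·(2/3) = 1/6.
If it is behind door 3 (prior 1/4): door 4 is available but not opened; door 1 gets probability (1 − 1/3)/2 = 1/3; weight (1/4)·(1/3) = 1/12.
If it is behind door 4 (prior 1/4): door 4 holds the prize so is unavailable; the host chooses uniformly among the 2 others, probability 1/2; weight (1/4)·(1/2) = 1/8.
The weights sum to 3/8.
So P(the car behind door 4 | the host opened door 1) = (1/8) / (3/8) = 1/3.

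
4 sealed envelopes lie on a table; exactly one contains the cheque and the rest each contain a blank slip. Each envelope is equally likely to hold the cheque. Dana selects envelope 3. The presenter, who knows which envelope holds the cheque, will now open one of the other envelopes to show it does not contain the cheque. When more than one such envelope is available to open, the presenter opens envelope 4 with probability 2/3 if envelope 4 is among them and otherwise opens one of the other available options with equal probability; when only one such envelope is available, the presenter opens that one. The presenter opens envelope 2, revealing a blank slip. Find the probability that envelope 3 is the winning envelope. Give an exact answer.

1/6

Apply Bayes' rule, conditioning on where the cheque actually is.
If it is in envelope 1 (prior 1/4): envelope 4 is available but not opened, probability 1/3; weight (1/4)·(1/3) = 1/12.
If it is in envelope 2 (prior 1/4): the presenter opened envelope 2, so this case is ruled out; weight (1/4)·0 = 0.
If it is in envelope 3 (prior 1/4): envelope 4 is available but not opened; envelope 2 gets probability (1 − 2/3)/2 = 1/6; weight (1/4)·(1/6) = 1/24.
If it is in envelope 4 (prior 1/4): envelope 4 holds the prize so is unavailable; the presenter chooses uniformly among the 2 others, probability 1/2; weight (1/4)·(1/2) = 1/8.
The weights sum to 1/4.
So P(the cheque in envelope 3 | the presenter opened envelope 2) = (1/24) / (1/4) = 1/6.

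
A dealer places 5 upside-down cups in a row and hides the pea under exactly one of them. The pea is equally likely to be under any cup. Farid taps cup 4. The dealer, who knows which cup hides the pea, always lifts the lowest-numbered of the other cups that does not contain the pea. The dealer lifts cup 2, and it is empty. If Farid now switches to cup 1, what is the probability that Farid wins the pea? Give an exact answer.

Condition on the true location of the pea.
If it is under cup 1 (prior 1/5): cup 2 is the lowest-numbered option available, probability 1; weight (1/5)·1 = 1/5.
If it is under cup 2 (prior 1/5): the dealer opened cup 2, so this case is ruled out; weight (1/5)·0 = 0.
If it is under any of cups 3, 4, and 5 (prior 1/5 each): the dealer would have opened cup 1 instead, probability 0; weight (1/5)·0 = 0 each.
The weights sum to 1/5.
So P(the pea under cup 1 | the dealer opened cup 2) = (1/5) / (1/5) = 1.

1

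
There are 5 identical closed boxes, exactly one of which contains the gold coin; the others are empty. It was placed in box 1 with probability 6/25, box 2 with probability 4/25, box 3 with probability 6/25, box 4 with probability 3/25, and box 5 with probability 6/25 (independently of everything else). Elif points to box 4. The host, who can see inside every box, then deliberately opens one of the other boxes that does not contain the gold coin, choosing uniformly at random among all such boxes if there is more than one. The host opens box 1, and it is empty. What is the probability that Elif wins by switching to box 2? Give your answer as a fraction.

Apply Bayes' rule, conditioning on where the gold coin actually is.
If it is in box 1 (prior 6/25): the host opened box 1, so this case is ruled out; weight (6/25)·0 = 0.
If it is in box 2 (prior 4/25): the host has 3 equally likely choices, so probability 1/3; weight (4/25)·(1/3) = 4/75.
If it is in either of boxes 3 and 5 (prior 6/25 each): the host has 3 equally likely choices, so probability 1/3; weight (6/25)·(1/3) = 2/25 each.
If it is in box 4 (prior 3/25): the host has 4 equally likely choices, so probability 1/4; weight (3/25)·(1/4) = 3/100.
The weights sum to 73/300.
So P(the gold coin in box 2 | the host opened box 1) = (4/75) / (73/300) = 16/73.

16/73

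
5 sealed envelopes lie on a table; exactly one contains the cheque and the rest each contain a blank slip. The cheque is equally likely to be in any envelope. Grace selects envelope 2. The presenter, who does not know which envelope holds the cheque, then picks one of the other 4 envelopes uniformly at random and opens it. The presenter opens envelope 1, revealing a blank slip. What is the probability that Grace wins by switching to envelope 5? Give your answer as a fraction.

1/4

Condition on the true location of the cheque.
If it is in envelope 1 (prior 1/5): the presenter opened envelope 1, so this case is ruled out; weight (1/5)·0 = 0.
If it is in any of envelopes 2, 3, 4, and 5 (prior 1/5 each): the presenter picks envelope 1 with probability 1/4 regardless, and it is not the prize; weight (1/5)·(1/4) = 1/20 each.
The weights sum to 1/5.
So P(the cheque in envelope 5 | the presenter opened envelope 1) = (1/20) / (1/5) = 1/4.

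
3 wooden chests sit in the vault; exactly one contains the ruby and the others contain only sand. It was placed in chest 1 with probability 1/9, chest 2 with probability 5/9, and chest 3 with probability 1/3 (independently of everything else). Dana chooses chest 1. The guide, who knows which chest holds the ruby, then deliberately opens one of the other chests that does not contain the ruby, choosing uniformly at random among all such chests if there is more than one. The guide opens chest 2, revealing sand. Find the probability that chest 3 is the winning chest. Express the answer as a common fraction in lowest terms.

6/7

Consider each possible location of the ruby in turn.
If it is in chest 1 (prior 1/9): the guide has 2 equally likely choices, so probability 1/2; weight (1/9)·(1/2) = 1/18.
If it is in chest 2 (prior 5/9): the guide opened chest 2, so this case is ruled out; weight (5/9)·0 = 0.
If it is in chest 3 (prior 1/3): the guide has no choice, probability 1; weight (1/3)·1 = 1/3.
The weights sum to 7/18.
So P(the ruby in chest 3 | the guide opened chest 2) = (1/3) / (7/18) = 6/7.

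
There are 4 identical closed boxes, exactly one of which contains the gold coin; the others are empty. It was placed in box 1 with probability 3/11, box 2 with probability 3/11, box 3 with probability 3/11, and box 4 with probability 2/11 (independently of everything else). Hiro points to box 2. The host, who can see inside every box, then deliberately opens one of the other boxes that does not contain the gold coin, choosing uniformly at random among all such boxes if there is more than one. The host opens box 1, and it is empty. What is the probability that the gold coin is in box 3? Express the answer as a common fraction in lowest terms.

3/7

Condition on the true location of the gold coin.
If it is in box 1 (prior 3/11): the host opened box 1, so this case is ruled out; weight (3/11)·0 = 0.
If it is in box 2 (prior 3/11): the host has 3 equally likely choices, so probability 1/3; weight (3/11)·(1/3) = 1/11.
If it is in box 3 (prior 3/11): the host has 2 equally likely choices, so probability 1/2; weight (3/11)·(1/2) = 3/22.
If it is in box 4 (prior 2/11): the host has 2 equally likely choices, so probability 1/2; weight (2/11)·(1/2) = 1/11.
The weights sum to 7/22.
So P(the gold coin in box 3 | the host opened box 1) = (3/22) / (7/22) = 3/7.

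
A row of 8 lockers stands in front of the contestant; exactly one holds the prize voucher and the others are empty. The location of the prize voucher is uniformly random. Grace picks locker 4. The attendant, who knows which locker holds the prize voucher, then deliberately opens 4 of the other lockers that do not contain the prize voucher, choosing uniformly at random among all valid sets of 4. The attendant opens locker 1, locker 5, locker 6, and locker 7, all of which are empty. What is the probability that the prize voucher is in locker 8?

Condition on the true location of the prize voucher.
If it is in any of lockers 1, 5, 6, and 7 (prior 1/8 each): that locker was opened and seen not to hold the prize — ruled out; weight (1/8)·0 = 0 each.
If it is in any of lockers 2, 3, and 8 (prior 1/8 each): the attendant has 15 equally likely choices, so probability 1/15; weight (1/8)·(1/15) = 1/120 each.
If it is in locker 4 (prior 1/8): the attendant has 35 equally likely choices, so probability 1/35; weight (1/8)·(1/35) = 1/280.
The weights sum to 1/35.
So P(the prize voucher in locker 8 | the attendant opened locker 1, locker 5, locker 6, and locker 7) = (1/120) / (1/35) = 7/24.

7/24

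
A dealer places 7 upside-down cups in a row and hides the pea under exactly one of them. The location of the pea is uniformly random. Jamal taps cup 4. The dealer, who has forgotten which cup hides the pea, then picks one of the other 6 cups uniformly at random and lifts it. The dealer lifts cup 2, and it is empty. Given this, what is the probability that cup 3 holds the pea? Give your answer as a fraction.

1/6

Because the dealer chose which cup to lift without knowing where the pea is, the choice is independent of the prize location. Learning that cup 2 does not hold the pea simply rules out that one location and leaves the remaining 6 cups still equally likely by symmetry.
So P(the pea under cup 3) = 1/6.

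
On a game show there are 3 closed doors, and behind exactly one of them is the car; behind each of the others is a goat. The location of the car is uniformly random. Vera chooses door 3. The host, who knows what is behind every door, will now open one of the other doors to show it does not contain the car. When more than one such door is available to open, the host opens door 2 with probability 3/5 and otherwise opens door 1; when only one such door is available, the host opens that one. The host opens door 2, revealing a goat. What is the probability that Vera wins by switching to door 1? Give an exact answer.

5/8

Apply Bayes' rule, conditioning on where the car actually is.
If it is behind door 1 (prior 1/3): only door 2 is available, probability 1; weight (1/3)·1 = 1/3.
If it is behind door 2 (prior 1/3): the host opened door 2, so this case is ruled out; weight (1/3)·0 = 0.
If it is behind door 3 (prior 1/3): door 2 is available, opened with probability 3/5; weight (1/3)·(3/5) = 1/5.
The weights sum to 8/15.
So P(the car behind door 1 | the host opened door 2) = (1/3) / (8/15) = 5/8.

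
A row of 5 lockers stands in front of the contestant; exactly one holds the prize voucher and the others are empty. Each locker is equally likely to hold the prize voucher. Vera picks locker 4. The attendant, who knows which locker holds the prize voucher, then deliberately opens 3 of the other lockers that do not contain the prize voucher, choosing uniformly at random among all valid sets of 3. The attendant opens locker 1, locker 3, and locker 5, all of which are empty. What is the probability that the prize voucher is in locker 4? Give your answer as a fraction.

1/5

Condition on the true location of the prize voucher.
If it is in any of lockers 1, 3, and 5 (prior 1/5 each): that locker was opened and seen not to hold the prize — ruled out; weight (1/5)·0 = 0 each.
If it is in locker 2 (prior 1/5): the attendant has no choice, probability 1; weight (1/5)·1 = 1/5.
If it is in locker 4 (prior 1/5): the attendant has 4 equally likely choices, so probability 1/4; weight (1/5)·(1/4) = 1/20.
The weights sum to 1/4.
So P(the prize voucher in locker 4 | the attendant opened locker 1, locker 3, and locker 5) = (1/20) / (1/4) = 1/5.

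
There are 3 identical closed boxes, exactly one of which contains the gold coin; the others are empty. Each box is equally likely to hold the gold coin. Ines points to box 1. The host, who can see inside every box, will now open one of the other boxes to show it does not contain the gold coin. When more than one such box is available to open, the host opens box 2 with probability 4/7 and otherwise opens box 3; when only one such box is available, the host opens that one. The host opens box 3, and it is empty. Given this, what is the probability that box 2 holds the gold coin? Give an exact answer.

7/10

Consider each possible location of the gold coin in turn.
If it is in box 1 (prior 1/3): box 2 is available but not opened, probability 3/7; weight (1/3)·(3/7) = 1/7.
If it is in box 2 (prior 1/3): only box 3 is available, probability 1; weight (1/3)·1 = 1/3.
If it is in box 3 (prior 1/3): the host opened box 3, so this case is ruled out; weight (1/3)·0 = 0.
The weights sum to 10/21.
So P(the gold coin in box 2 | the host opened box 3) = (1/3) / (10/21) = 7/10.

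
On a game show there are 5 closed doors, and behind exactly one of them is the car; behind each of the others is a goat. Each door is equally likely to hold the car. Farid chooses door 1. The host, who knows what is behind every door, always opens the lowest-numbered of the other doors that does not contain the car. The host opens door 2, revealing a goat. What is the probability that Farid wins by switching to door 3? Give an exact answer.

Condition on the true location of the car.
If it is behind any of doors 1, 3, 4, and 5 (prior 1/5 each): door 2 is the lowest-numbered option available, probability 1; weight (1/5)·1 = 1/5 each.
If it is behind door 2 (prior 1/5): the host opened door 2, so this case is ruled out; weight (1/5)·0 = 0.
The weights sum to 4/5.
So P(the car behind door 3 | the host opened door 2) = (1/5) / (4/5) = 1/4.

1/4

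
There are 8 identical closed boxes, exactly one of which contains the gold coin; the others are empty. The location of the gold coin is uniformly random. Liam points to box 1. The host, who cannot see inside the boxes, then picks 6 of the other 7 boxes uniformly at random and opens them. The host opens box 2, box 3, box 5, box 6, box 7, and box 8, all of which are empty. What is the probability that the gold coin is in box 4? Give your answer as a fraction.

Condition on the true location of the gold coin.
If it is in either of boxes 1 and 4 (prior 1/8 each): the host picks exactly this set with probability 1/7 regardless, and none is the prize; weight (1/8)·(1/7) = 1/56 each.
If it is in any of boxes 2, 3, 5, 6, 7, and 8 (prior 1/8 each): that box was opened and seen not to hold the prize — ruled out; weight (1/8)·0 = 0 each.
The weights sum to 1/28.
So P(the gold coin in box 4 | the host opened box 2, box 3, box 5, box 6, box 7, and box 8) = (1/56) / (1/28) = 1/2.

1/2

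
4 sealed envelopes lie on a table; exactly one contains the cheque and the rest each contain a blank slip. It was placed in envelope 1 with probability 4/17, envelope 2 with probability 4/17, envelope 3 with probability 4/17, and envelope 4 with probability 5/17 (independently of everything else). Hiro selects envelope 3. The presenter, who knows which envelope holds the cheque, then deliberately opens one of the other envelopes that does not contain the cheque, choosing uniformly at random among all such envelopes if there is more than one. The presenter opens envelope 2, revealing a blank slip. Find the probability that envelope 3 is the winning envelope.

8/35

Condition on the true location of the cheque.
If it is in envelope 1 (prior 4/17): the presenter has 2 equally likely choices, so probability 1/2; weight (4/17)·(1/2) = 2/17.
If it is in envelope 2 (prior 4/17): the presenter opened envelope 2, so this case is ruled out; weight (4/17)·0 = 0.
If it is in envelope 3 (prior 4/17): the presenter has 3 equally likely choices, so probability 1/3; weight (4/17)·(1/3) = 4/51.
If it is in envelope 4 (prior 5/17): the presenter has 2 equally likely choices, so probability 1/2; weight (5/17)·(1/2) = 5/34.
The weights sum to 35/102.
So P(the cheque in envelope 3 | the presenter opened envelope 2) = (4/51) / (35/102) = 8/35.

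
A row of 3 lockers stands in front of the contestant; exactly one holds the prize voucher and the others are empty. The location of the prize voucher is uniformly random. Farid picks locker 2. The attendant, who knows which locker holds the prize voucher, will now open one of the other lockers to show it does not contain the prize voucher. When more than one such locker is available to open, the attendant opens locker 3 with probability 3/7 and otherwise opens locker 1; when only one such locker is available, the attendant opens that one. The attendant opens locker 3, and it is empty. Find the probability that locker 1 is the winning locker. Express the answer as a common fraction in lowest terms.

7/10

Consider each possible location of the prize voucher in turn.
If it is in locker 1 (prior 1/3): only locker 3 is available, probability 1; weight (1/3)·1 = 1/3.
If it is in locker 2 (prior 1/3): locker 3 is available, opened with probability 3/7; weight (1/3)·(3/7) = 1/7.
If it is in locker 3 (prior 1/3): the attendant opened locker 3, so this case is ruled out; weight (1/3)·0 = 0.
The weights sum to 10/21.
So P(the prize voucher in locker 1 | the attendant opened locker 3) = (1/3) / (10/21) = 7/10.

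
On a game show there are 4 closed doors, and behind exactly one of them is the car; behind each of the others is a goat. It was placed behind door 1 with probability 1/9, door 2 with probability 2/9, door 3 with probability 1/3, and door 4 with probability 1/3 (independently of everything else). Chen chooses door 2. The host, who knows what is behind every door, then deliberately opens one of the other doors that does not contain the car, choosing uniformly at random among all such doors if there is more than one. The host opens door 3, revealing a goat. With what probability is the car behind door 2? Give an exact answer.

Consider each possible location of the car in turn.
If it is behind door 1 (prior 1/9): the host has 2 equally likely choices, so probability 1/2; weight (1/9)·(1/2) = 1/18.
If it is behind door 2 (prior 2/9): the host has 3 equally likely choices, so probability 1/3; weight (2/9)·(1/3) = 2/27.
If it is behind door 3 (prior 1/3): the host opened door 3, so this case is ruled out; weight (1/3)·0 = 0.
If it is behind door 4 (prior 1/3): the host has 2 equally likely choices, so probability 1/2; weight (1/3)·(1/2) = 1/6.
The weights sum to 8/27.
So P(the car behind door 2 | the host opened door 3) = (2/27) / (8/27) = 1/4.

1/4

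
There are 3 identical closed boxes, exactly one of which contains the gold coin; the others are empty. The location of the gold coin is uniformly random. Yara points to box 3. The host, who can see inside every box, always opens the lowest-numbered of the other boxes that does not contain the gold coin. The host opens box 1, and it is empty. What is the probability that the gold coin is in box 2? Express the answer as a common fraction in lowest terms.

1/2

Consider each possible location of the gold coin in turn.
If it is in box 1 (prior 1/3): the host opened box 1, so this case is ruled out; weight (1/3)·0 = 0.
If it is in either of boxes 2 and 3 (prior 1/3 each): box 1 is the lowest-numbered option available, probability 1; weight (1/3)·1 = 1/3 each.
The weights sum to 2/3.
So P(the gold coin in box 2 | the host opened box 1) = (1/3) / (2/3) = 1/2.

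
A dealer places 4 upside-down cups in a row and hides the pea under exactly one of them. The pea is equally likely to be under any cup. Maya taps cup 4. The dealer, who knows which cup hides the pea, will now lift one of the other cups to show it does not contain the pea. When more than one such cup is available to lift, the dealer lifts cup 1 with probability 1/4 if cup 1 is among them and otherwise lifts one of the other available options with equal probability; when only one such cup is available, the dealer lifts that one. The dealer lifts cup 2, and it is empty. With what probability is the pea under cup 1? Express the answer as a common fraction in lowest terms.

4/13

Condition on the true location of the pea.
If it is under cup 1 (prior 1/4): cup 1 holds the prize so is unavailable; the dealer chooses uniformly among the 2 others, probability 1/2; weight (1/4)·(1/2) = 1/8.
If it is under cup 2 (prior 1/4): the dealer opened cup 2, so this case is ruled out; weight (1/4)·0 = 0.
If it is under cup 3 (prior 1/4): cup 1 is available but not opened, probability 3/4; weight (1/4)·(3/4) = 3/16.
If it is under cup 4 (prior 1/4): cup 1 is available but not opened; cup 2 gets probability (1 − 1/4)/2 = 3/8; weight (1/4)·(3/8) = 3/32.
The weights sum to 13/32.
So P(the pea under cup 1 | the dealer opened cup 2) = (1/8) / (13/32) = 4/13.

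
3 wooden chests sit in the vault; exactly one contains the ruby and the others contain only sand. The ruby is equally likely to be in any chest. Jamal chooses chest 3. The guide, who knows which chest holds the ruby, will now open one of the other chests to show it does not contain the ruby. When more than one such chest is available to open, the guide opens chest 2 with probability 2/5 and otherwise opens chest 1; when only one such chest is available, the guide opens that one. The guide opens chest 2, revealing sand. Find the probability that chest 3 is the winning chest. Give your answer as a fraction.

Condition on the true location of the ruby.
If it is in chest 1 (prior 1/3): only chest 2 is available, probability 1; weight (1/3)·1 = 1/3.
If it is in chest 2 (prior 1/3): the guide opened chest 2, so this case is ruled out; weight (1/3)·0 = 0.
If it is in chest 3 (prior 1/3): chest 2 is available, opened with probability 2/5; weight (1/3)·(2/5) = 2/15.
The weights sum to 7/15.
So P(the ruby in chest 3 | the guide opened chest 2) = (2/15) / (7/15) = 2/7.

2/7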